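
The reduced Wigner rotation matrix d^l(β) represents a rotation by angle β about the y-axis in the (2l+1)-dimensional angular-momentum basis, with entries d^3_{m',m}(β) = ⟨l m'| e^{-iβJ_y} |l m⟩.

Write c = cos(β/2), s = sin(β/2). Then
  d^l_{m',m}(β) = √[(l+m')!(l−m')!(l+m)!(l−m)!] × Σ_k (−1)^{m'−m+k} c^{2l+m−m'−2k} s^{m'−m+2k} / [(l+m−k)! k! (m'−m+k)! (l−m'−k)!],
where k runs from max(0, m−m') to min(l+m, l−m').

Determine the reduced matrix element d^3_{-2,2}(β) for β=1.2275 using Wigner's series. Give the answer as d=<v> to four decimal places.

d^3_{-2,2}(β=1.2275) via Wigner's sum:
Half-angle: c=0.817494, s=0.575937. N=√(1·120·120·1)=120.000000
k: max(0,(2)−(-2))=4 … min(3+(2),3−(-2))=5
  k=4: (−1)^0·120.0000/(24)·0.8175^2·0.5759^4 = +0.367654
  k=5: (−1)^1·120.0000/(120)·0.8175^0·0.5759^6 = -0.036496
d^3_{-2,2}(1.2275) = +0.367654 -0.036496 = +0.331158

d=0.3312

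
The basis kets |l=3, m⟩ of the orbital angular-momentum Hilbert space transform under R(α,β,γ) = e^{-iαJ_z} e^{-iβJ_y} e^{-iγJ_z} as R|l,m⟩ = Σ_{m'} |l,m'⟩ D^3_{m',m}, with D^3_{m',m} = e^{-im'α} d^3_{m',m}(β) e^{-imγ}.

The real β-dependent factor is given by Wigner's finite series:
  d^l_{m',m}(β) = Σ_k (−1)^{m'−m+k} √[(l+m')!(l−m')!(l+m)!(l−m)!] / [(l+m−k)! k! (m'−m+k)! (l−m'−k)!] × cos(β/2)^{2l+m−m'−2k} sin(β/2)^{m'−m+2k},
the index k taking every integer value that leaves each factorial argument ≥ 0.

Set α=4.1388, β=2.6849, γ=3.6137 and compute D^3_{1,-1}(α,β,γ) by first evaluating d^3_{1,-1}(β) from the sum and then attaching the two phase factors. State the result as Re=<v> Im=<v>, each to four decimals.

Re=0.4326 Im=-0.2506

D^3_{1,-1}(4.1388,2.6849,3.6137) = e^{-i·1·4.1388}·d^3_{1,-1}(2.6849)·e^{-i·-1·3.6137}. Compute d first:
With c≡cos(β/2)=0.226367 and s≡sin(β/2)=0.974042, N=[24·2·2·24]^{1/2}=48.000000
Admissible k: 0..2 (factorial args all ≥0)
  k=0: (−1)^2·48.0000/(8)·0.2264^4·0.9740^2 = +0.014947
  k=1: (−1)^3·48.0000/(6)·0.2264^2·0.9740^4 = -0.369001
  k=2: (−1)^4·48.0000/(48)·0.2264^0·0.9740^6 = +0.854017
d^3_{1,-1}(2.6849) = +0.014947 -0.369001 +0.854017 = +0.499963
Phases: e^{-i·(1)·4.1388}=-0.542650+0.839959i, e^{-i·(-1)·3.6137}=-0.890612-0.454764i ⇒ D=+0.432605-0.250631i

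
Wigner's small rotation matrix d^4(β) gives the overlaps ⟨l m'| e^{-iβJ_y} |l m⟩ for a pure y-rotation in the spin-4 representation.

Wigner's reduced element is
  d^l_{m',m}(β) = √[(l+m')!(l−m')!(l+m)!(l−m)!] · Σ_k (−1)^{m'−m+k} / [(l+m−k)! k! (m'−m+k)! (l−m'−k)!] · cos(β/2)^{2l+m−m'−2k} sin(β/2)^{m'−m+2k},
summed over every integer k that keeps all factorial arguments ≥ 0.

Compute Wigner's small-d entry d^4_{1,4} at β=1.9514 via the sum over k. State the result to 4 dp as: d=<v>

d=0.2353

d^4_{1,4}(β=1.9514) via Wigner's sum:
With c≡cos(β/2)=0.560589 and s≡sin(β/2)=0.828095, N=[120·6·40320·1]^{1/2}=5387.986637
k∈{3} keeps every argument non-negative
  k=3: (−1)^0·5387.9866/(720)·0.5606^5·0.8281^3 = +0.235264
d^4_{1,4}(1.9514) = +0.235264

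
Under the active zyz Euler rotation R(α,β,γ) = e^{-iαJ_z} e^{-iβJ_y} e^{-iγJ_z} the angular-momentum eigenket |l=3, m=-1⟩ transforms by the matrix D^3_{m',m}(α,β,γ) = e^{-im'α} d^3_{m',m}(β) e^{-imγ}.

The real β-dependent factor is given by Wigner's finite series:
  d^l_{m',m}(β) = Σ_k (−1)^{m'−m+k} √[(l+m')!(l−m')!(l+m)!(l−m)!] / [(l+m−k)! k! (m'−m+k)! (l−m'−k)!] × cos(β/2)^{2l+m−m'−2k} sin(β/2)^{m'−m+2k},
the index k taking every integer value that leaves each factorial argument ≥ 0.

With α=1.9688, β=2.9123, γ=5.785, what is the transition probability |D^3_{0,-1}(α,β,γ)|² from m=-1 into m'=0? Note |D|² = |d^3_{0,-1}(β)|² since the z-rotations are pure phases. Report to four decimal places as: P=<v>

P=0.1356

D^3_{0,-1}(1.9688,2.9123,5.785) = e^{-i·0·1.9688}·d^3_{0,-1}(2.9123)·e^{-i·-1·5.785}. Compute d first:
With c≡cos(β/2)=0.114395 and s≡sin(β/2)=0.993435, N=[6·6·2·24]^{1/2}=41.569219
k: max(0,(-1)−(0))=0 … min(3+(-1),3−(0))=2
  k=0: (−1)^1·41.5692/(12)·0.1144^5·0.9934^1 = -0.000067
  k=1: (−1)^2·41.5692/(4)·0.1144^3·0.9934^3 = +0.015253
  k=2: (−1)^3·41.5692/(12)·0.1144^1·0.9934^5 = -0.383440
d^3_{0,-1}(2.9123) = -0.000067 +0.015253 -0.383440 = -0.368254
|D^3_{0,-1}|² = |d^3_{0,-1}(β)|² = (-0.368254)² = 0.135611 (the z-rotation phases have unit modulus)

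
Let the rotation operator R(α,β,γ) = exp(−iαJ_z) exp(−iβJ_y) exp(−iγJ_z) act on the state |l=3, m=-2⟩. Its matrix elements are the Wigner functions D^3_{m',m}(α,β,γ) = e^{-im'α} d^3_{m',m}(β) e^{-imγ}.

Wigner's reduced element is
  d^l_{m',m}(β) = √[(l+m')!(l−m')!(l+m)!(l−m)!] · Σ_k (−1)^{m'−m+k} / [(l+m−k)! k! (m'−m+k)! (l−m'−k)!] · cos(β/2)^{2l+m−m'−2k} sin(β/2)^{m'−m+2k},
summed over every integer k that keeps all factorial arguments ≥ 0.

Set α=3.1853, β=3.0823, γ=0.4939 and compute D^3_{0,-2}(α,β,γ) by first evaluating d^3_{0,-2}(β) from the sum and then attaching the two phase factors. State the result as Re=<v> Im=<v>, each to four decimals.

Re=-0.0026 Im=-0.0040

First d^3_{0,-2}(β=3.0823), then the phase factors e^{-i(0)α} and e^{-i(-2)γ}:
Half-angle: c=0.029642, s=0.999561. N=√(6·6·1·120)=65.726707
The bounds max(0,m−m')=0 and min(l+m,l−m')=1 give 2 terms
  k=0: (−1)^2·65.7267/(12)·0.0296^4·0.9996^2 = +0.000004
  k=1: (−1)^3·65.7267/(12)·0.0296^2·0.9996^4 = -0.004804
d^3_{0,-2}(3.0823) = +0.000004 -0.004804 = -0.004800
Attach z-rotation phases: D = e^{-i(0)(3.1853)}·(-0.004800)·e^{-i(-2)(0.4939)} = -0.002642-0.004007i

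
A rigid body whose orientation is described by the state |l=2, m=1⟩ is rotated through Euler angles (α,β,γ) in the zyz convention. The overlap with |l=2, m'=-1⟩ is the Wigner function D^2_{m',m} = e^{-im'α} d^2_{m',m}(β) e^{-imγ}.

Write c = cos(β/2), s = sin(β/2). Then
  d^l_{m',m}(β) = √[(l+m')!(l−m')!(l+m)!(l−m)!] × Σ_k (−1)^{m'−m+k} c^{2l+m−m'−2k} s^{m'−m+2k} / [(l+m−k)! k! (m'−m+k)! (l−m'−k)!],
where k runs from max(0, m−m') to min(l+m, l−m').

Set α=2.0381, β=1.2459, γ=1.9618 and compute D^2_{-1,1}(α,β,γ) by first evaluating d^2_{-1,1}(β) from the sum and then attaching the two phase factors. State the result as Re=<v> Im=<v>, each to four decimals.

First d^2_{-1,1}(β=1.2459), then the phase factors e^{-i(-1)α} and e^{-i(1)γ}:
c=cos(1.2459/2)=0.812161, s=sin(1.2459/2)=0.583434; N=√[1·6·6·1]=6.000000
Admissible k: 2..3 (factorial args all ≥0)
  k=2: (−1)^0·6.0000/(2)·0.8122^2·0.5834^2 = +0.673578
  k=3: (−1)^1·6.0000/(6)·0.8122^0·0.5834^4 = -0.115869
d^2_{-1,1}(1.2459) = +0.673578 -0.115869 = +0.557710
D = (-0.450481+0.892786i)·(+0.557710)·(-0.381117-0.924527i) = +0.556087+0.042512i

Re=0.5561 Im=0.0425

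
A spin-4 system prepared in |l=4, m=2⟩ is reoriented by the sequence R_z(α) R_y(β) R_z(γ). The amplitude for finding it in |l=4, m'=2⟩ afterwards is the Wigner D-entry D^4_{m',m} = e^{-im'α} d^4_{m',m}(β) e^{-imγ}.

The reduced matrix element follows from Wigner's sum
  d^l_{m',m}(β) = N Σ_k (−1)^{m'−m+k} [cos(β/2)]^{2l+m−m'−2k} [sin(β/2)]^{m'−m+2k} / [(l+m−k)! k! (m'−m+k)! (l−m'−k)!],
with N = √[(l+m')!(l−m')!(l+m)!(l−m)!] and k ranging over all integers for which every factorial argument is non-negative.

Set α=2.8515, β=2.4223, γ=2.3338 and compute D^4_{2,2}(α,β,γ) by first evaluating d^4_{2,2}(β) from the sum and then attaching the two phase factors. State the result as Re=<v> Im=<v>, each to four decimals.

Split into d^4_{2,2}(β=2.4223) × two z-phases.
With c≡cos(β/2)=0.351943 and s≡sin(β/2)=0.936021, N=[720·2·720·2]^{1/2}=1440.000000
The bounds max(0,m−m')=0 and min(l+m,l−m')=2 give 3 terms
  k=0: (−1)^0·1440.0000/(1440)·0.3519^8·0.9360^0 = +0.000235
  k=1: (−1)^1·1440.0000/(120)·0.3519^6·0.9360^2 = -0.019980
  k=2: (−1)^2·1440.0000/(96)·0.3519^4·0.9360^4 = +0.176654
d^4_{2,2}(2.4223) = +0.000235 -0.019980 +0.176654 = +0.156910
Phases: e^{-i·(2)·2.8515}=+0.836361+0.548179i, e^{-i·(2)·2.3338}=-0.044774+0.998997i ⇒ D=-0.091804+0.127251i

Re=-0.0918 Im=0.1273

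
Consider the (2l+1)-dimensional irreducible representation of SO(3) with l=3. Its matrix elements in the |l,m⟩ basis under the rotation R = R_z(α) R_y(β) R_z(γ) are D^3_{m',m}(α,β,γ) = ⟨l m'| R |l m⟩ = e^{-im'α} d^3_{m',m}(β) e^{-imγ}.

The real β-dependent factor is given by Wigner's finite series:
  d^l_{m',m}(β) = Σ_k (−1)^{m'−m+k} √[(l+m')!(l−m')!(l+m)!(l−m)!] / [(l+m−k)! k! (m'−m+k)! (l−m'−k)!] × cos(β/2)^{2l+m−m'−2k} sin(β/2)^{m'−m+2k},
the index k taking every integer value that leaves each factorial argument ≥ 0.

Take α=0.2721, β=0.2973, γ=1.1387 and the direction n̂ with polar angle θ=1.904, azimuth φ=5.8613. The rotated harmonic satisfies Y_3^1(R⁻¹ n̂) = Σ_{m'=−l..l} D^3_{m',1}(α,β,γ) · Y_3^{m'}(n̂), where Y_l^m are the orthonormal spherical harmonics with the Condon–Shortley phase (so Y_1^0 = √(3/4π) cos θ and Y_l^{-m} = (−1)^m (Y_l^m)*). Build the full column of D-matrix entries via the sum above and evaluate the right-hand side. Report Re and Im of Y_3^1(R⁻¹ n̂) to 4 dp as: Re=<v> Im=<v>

Re=-0.0669 Im=-0.2981

Need the full column D^3_{m',1} for m'=−3..3 at α=0.2721, β=0.2973, γ=1.1387.
cos(β/2)=0.988972, sin(β/2)=0.148103
d^3_{-3,1}: single k=4 term ⇒ +0.001823;  D = +0.001729-0.000577i
d^3_{-2,1}: k∈[3..4] ⇒ +0.019874 -0.000223 = +0.019651;  D = +0.016279-0.011006i
d^3_{-1,1}: k∈[2..4] ⇒ +0.125897 -0.003765 +0.000011 = +0.122143;  D = +0.079078-0.093089i
d^3_{0,1}: k∈[1..3] ⇒ +0.485372 -0.032656 +0.000244 = +0.452961;  D = +0.189689-0.411329i
d^3_{1,1}: k∈[0..2] ⇒ +0.935629 -0.167863 +0.002823 = +0.770590;  D = +0.122766-0.760748i
d^3_{2,1}: k∈[0..1] ⇒ -0.443082 +0.019874 = -0.423208;  D = +0.047344+0.420552i
d^3_{3,1}: single k=0 term ⇒ +0.081266;  D = -0.030460-0.075342i
Y_3^{m'}(θ=1.904,φ=5.8613) and Σ D·Y over m':
  (+0.0017-0.0006i)·(+0.1058+0.3358i)  (+0.0163-0.0110i)·(-0.1984-0.2230i)  (+0.0791-0.0931i)·(-0.1296-0.0582i)  (+0.1897-0.4113i)·(+0.3009+0.0000i)  (+0.1228-0.7607i)·(+0.1296-0.0582i)  (+0.0473+0.4206i)·(-0.1984+0.2230i)  (-0.0305-0.0753i)·(-0.1058+0.3358i)
Y_3^1(R⁻¹ n̂) = -0.066901-0.298093i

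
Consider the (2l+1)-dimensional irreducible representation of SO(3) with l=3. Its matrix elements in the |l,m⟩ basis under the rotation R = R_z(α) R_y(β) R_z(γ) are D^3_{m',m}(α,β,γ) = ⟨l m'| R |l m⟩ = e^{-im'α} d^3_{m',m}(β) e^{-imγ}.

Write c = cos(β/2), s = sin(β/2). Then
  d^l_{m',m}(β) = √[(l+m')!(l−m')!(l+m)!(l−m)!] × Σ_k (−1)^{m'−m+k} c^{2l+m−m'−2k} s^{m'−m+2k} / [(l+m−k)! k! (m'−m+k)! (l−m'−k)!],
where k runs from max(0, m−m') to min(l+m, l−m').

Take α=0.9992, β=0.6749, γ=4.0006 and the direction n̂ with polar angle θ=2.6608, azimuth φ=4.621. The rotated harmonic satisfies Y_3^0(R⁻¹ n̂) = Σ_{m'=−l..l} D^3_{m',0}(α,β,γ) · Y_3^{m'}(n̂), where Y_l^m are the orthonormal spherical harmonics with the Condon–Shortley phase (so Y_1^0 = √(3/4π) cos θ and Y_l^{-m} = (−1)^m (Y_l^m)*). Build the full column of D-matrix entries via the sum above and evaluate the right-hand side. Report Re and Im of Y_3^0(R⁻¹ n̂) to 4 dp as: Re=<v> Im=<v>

Need the full column D^3_{m',0} for m'=−3..3 at α=0.9992, β=0.6749, γ=4.0006.
cos(β/2)=0.943602, sin(β/2)=0.331082
d^3_{-3,0}: single k=3 term ⇒ +0.136360;  D = -0.134949+0.019567i
d^3_{-2,0}: k∈[2..3] ⇒ +0.475978 -0.058598 = +0.417381;  D = -0.173084+0.379801i
d^3_{-1,0}: k∈[1..3] ⇒ +0.857967 -0.316873 +0.013003 = +0.554097;  D = +0.299753+0.466017i
d^3_{0,0}: k∈[0..3] ⇒ +0.705884 -0.782112 +0.096286 -0.001317 = +0.018740;  D = +0.018740+0.000000i
d^3_{1,0}: k∈[0..2] ⇒ -0.857967 +0.316873 -0.013003 = -0.554097;  D = -0.299753+0.466017i
d^3_{2,0}: k∈[0..1] ⇒ +0.475978 -0.058598 = +0.417381;  D = -0.173084-0.379801i
d^3_{3,0}: single k=0 term ⇒ -0.136360;  D = +0.134949+0.019567i
Y_3^{m'}(θ=2.6608,φ=4.621) and Σ D·Y over m':
  (-0.1349+0.0196i)·(+0.0112-0.0397i)  (-0.1731+0.3798i)·(+0.1906+0.0352i)  (+0.2998+0.4660i)·(-0.0400+0.4362i)  (+0.0187+0.0000i)·(-0.3079+0.0000i)  (-0.2998+0.4660i)·(+0.0400+0.4362i)  (-0.1731-0.3798i)·(+0.1906-0.0352i)  (+0.1349+0.0196i)·(-0.0112-0.0397i)
Y_3^0(R⁻¹ n̂) = -0.530469+0.000000i

Re=-0.5305 Im=0.0000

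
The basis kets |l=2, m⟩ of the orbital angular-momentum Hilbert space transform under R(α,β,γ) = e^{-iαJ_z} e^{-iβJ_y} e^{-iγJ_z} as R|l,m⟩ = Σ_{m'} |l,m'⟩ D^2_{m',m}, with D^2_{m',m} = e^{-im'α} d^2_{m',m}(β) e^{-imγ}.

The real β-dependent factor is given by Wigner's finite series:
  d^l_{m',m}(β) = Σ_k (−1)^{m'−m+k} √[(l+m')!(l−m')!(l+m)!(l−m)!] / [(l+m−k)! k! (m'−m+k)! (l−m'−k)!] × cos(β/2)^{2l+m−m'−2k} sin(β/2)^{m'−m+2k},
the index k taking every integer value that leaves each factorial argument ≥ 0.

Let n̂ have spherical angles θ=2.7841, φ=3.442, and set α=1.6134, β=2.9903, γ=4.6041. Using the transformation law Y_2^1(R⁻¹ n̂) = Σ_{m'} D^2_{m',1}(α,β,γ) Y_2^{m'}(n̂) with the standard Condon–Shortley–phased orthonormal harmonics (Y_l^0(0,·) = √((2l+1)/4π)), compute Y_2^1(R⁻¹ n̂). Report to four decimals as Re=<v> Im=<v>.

Re=0.2546 Im=-0.1350

Need the full column D^2_{m',1} for m'=−2..2 at α=1.6134, β=2.9903, γ=4.6041.
cos(β/2)=0.075574, sin(β/2)=0.997140
d^2_{-2,1}: single k=3 term ⇒ +0.149855;  D = +0.028816-0.147059i
d^2_{-1,1}: k∈[2..3] ⇒ +0.017037 -0.988610 = -0.971573;  D = +0.960533+0.146048i
d^2_{0,1}: k∈[1..2] ⇒ +0.001054 -0.183535 = -0.182480;  D = +0.019722-0.181411i
d^2_{1,1}: k∈[0..1] ⇒ +0.000033 -0.017037 = -0.017004;  D = -0.016967-0.001116i
d^2_{2,1}: single k=0 term ⇒ -0.000861;  D = -0.000020+0.000861i
Y_2^{m'}(θ=2.7841,φ=3.442) and Σ D·Y over m':
  (+0.0288-0.1471i)·(+0.0390-0.0267i)  (+0.9605+0.1460i)·(+0.2419-0.0749i)  (+0.0197-0.1814i)·(+0.5149+0.0000i)  (-0.0170-0.0011i)·(-0.2419-0.0749i)  (-0.0000+0.0009i)·(+0.0390+0.0267i)
Y_2^1(R⁻¹ n̂) = +0.254644-0.134997i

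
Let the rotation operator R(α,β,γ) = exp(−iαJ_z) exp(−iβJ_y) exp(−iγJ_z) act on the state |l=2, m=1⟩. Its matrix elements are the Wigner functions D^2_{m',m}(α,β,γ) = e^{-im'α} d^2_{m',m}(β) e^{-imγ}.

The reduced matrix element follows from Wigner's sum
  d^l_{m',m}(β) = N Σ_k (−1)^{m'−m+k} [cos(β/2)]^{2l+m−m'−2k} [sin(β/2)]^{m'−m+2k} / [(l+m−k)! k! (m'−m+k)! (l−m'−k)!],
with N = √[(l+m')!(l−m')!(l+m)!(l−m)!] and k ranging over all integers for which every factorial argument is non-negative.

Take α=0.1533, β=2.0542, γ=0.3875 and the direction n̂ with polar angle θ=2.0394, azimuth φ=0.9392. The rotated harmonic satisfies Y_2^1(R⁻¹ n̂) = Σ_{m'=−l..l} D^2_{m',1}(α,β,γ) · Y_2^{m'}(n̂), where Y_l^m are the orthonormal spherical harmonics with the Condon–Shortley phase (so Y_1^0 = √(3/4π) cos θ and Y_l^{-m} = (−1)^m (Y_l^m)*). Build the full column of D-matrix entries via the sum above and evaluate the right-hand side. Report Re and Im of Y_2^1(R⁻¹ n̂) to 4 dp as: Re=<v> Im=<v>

Need the full column D^2_{m',1} for m'=−2..2 at α=0.1533, β=2.0542, γ=0.3875.
cos(β/2)=0.517303, sin(β/2)=0.855802
d^2_{-2,1}: single k=3 term ⇒ +0.648478;  D = +0.646357-0.052405i
d^2_{-1,1}: k∈[2..3] ⇒ +0.587974 -0.536406 = +0.051567;  D = +0.050160-0.011967i
d^2_{0,1}: k∈[1..2] ⇒ +0.290191 -0.794220 = -0.504029;  D = -0.466659+0.190460i
d^2_{1,1}: k∈[0..1] ⇒ +0.071611 -0.587974 = -0.516363;  D = -0.442676+0.265835i
d^2_{2,1}: single k=0 term ⇒ -0.236940;  D = -0.182119+0.151569i
Y_2^{m'}(θ=2.0394,φ=0.9392) and Σ D·Y over m':
  (+0.6464-0.0524i)·(-0.0931-0.2930i)  (+0.0502-0.0120i)·(-0.1838+0.2512i)  (-0.4667+0.1905i)·(-0.1224+0.0000i)  (-0.4427+0.2658i)·(+0.1838+0.2512i)  (-0.1821+0.1516i)·(-0.0931+0.2930i)
Y_2^1(R⁻¹ n̂) = -0.200247-0.322885i

Re=-0.2002 Im=-0.3229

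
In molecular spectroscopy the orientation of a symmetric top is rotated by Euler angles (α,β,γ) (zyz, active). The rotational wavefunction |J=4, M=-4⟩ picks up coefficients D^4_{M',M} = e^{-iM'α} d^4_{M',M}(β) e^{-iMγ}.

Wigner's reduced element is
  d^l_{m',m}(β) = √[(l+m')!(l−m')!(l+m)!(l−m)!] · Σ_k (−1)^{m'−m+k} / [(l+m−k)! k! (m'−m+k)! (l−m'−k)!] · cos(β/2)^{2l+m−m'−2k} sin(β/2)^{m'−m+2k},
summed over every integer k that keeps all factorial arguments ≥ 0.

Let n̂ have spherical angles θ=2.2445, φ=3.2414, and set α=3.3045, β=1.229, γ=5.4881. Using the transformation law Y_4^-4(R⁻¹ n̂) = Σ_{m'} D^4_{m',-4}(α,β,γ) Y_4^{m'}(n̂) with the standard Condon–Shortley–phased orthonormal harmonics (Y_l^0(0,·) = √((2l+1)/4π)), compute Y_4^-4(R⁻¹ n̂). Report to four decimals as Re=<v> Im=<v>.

Need the full column D^4_{m',-4} for m'=−4..4 at α=3.3045, β=1.229, γ=5.4881.
cos(β/2)=0.817062, sin(β/2)=0.576550
d^4_{-4,-4}: single k=0 term ⇒ +0.198627;  D = -0.162476-0.114256i
d^4_{-3,-4}: single k=0 term ⇒ -0.396430;  D = -0.356969-0.172424i
d^4_{-2,-4}: single k=0 term ⇒ +0.523338;  D = -0.501923-0.148178i
d^4_{-1,-4}: single k=0 term ⇒ -0.522251;  D = -0.518231-0.064676i
d^4_{0,-4}: single k=0 term ⇒ +0.412019;  D = -0.411709+0.015961i
d^4_{1,-4}: single k=0 term ⇒ -0.260042;  D = -0.254773+0.052084i
d^4_{2,-4}: single k=0 term ⇒ +0.129751;  D = -0.121224+0.046262i
d^4_{3,-4}: single k=0 term ⇒ -0.048939;  D = -0.042288+0.024634i
d^4_{4,-4}: single k=0 term ⇒ +0.012209;  D = -0.009414+0.007775i
Y_4^{m'}(θ=2.2445,φ=3.2414) and Σ D·Y over m':
  (-0.1625-0.1143i)·(+0.1521-0.0642i)  (-0.3570-0.1724i)·(+0.3562-0.1099i)  (-0.5019-0.1482i)·(+0.3454-0.0699i)  (-0.5182-0.0647i)·(-0.0632+0.0063i)  (-0.4117+0.0160i)·(-0.3570+0.0000i)  (-0.2548+0.0521i)·(+0.0632+0.0063i)  (-0.1212+0.0463i)·(+0.3454+0.0699i)  (-0.0423+0.0246i)·(-0.3562-0.1099i)  (-0.0094+0.0078i)·(+0.1521+0.0642i)
Y_4^-4(R⁻¹ n̂) = -0.227407-0.044470i

Re=-0.2274 Im=-0.0445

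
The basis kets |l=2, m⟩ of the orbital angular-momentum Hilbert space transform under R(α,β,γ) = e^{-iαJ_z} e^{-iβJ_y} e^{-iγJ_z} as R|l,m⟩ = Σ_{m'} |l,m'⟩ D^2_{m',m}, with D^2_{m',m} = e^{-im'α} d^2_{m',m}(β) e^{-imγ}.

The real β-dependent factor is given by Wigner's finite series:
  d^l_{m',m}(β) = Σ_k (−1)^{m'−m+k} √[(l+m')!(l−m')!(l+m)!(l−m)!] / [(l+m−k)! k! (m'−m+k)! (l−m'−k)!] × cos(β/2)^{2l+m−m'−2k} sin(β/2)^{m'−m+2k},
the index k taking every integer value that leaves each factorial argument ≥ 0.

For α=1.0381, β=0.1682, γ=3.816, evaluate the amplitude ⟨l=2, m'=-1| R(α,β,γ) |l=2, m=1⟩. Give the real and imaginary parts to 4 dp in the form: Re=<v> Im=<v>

Re=-0.0196 Im=-0.0075

D^2_{-1,1}(1.0381,0.1682,3.816) = e^{-i·-1·1.0381}·d^2_{-1,1}(0.1682)·e^{-i·1·3.816}. Compute d first:
With c≡cos(β/2)=0.996466 and s≡sin(β/2)=0.084001, N=[1·6·6·1]^{1/2}=6.000000
k∈{2,3} keeps every argument non-negative
  k=2: (−1)^0·6.0000/(2)·0.9965^2·0.0840^2 = +0.021019
  k=3: (−1)^1·6.0000/(6)·0.9965^0·0.0840^4 = -0.000050
d^2_{-1,1}(0.1682) = +0.021019 -0.000050 = +0.020969
D = (+0.507858+0.861441i)·(+0.020969)·(-0.781077+0.624435i) = -0.019598-0.007459i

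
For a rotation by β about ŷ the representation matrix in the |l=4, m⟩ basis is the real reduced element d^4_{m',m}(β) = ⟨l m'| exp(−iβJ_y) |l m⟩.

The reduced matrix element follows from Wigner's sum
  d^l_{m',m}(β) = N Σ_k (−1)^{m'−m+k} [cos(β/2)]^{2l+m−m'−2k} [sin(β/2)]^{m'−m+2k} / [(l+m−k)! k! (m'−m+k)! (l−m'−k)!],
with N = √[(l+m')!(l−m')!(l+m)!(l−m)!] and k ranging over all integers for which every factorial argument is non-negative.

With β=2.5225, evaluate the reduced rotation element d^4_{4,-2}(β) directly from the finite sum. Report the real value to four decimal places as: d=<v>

d^4_{4,-2}(β=2.5225) via Wigner's sum:
c=cos(2.5225/2)=0.304627, s=sin(2.5225/2)=0.952472; N=√[40320·1·2·720]=7619.763776
k∈{0} keeps every argument non-negative
  k=0: (−1)^6·7619.7638/(1440)·0.3046^2·0.9525^6 = +0.366630
d^4_{4,-2}(2.5225) = +0.366630

d=0.3666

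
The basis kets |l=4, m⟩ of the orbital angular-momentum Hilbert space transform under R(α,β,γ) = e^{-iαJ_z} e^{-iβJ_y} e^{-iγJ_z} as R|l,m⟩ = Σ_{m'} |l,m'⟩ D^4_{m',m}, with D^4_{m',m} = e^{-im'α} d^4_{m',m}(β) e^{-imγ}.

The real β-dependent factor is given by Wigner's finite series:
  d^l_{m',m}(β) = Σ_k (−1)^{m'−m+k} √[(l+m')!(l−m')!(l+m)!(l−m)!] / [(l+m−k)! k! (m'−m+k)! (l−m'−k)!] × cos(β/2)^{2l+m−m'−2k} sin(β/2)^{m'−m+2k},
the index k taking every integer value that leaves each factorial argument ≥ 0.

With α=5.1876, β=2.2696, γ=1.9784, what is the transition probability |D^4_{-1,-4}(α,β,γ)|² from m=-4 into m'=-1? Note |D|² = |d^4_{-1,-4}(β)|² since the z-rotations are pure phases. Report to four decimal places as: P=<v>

P=0.0056

Split into d^4_{-1,-4}(β=2.2696) × two z-phases.
With c≡cos(β/2)=0.422314 and s≡sin(β/2)=0.906450, N=[6·120·1·40320]^{1/2}=5387.986637
The bounds max(0,m−m')=0 and min(l+m,l−m')=0 give 1 term
  k=0: (−1)^3·5387.9866/(720)·0.4223^5·0.9064^3 = -0.074869
d^4_{-1,-4}(2.2696) = -0.074869
|D^4_{-1,-4}|² = |d^4_{-1,-4}(β)|² = (-0.074869)² = 0.005605 (the z-rotation phases have unit modulus)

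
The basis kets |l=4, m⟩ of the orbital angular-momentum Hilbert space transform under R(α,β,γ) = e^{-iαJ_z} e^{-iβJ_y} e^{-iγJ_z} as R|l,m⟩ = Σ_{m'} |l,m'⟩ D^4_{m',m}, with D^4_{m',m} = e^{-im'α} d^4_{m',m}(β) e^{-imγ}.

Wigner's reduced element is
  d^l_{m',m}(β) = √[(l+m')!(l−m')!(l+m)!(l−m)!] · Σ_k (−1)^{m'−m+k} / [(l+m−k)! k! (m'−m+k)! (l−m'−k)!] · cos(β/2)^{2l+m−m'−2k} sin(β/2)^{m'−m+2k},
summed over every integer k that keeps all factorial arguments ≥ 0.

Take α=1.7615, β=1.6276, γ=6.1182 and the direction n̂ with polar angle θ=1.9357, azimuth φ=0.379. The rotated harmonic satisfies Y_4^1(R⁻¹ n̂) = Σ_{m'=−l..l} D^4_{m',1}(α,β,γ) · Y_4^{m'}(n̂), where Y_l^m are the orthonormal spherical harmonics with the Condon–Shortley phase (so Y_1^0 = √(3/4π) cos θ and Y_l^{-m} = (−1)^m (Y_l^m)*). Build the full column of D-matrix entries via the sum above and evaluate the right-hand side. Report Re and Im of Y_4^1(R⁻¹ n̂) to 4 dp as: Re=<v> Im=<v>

Need the full column D^4_{m',1} for m'=−4..4 at α=1.7615, β=1.6276, γ=6.1182.
cos(β/2)=0.686741, sin(β/2)=0.726902
d^4_{-4,1}: single k=5 term ⇒ +0.491873;  D = +0.294925+0.393647i
d^4_{-3,1}: k∈[4..5] ⇒ +0.821476 -0.552220 = +0.269257;  D = +0.180978-0.199364i
d^4_{-2,1}: k∈[3..5] ⇒ +0.829675 -1.394328 +0.312436 = -0.252217;  D = +0.215496+0.131054i
d^4_{-1,1}: k∈[2..5] ⇒ +0.554256 -1.862933 +1.043597 -0.077948 = -0.343028;  D = +0.119455-0.321557i
d^4_{0,1}: k∈[1..4] ⇒ +0.234176 -1.574198 +1.763701 -0.329336 = +0.094343;  D = +0.093062+0.015495i
d^4_{1,1}: k∈[0..3] ⇒ +0.049470 -0.831384 +1.862933 -0.695731 = +0.385288;  D = -0.009908-0.385160i
d^4_{2,1}: k∈[0..2] ⇒ -0.222159 +1.244513 -0.929552 = +0.092802;  D = -0.090637+0.019928i
d^4_{3,1}: k∈[0..1] ⇒ +0.439927 -0.821476 = -0.381549;  D = -0.151083-0.350362i
d^4_{4,1}: single k=0 term ⇒ -0.439023;  D = -0.362878+0.247104i
Y_4^{m'}(θ=1.9357,φ=0.379) and Σ D·Y over m':
  (+0.2949+0.3936i)·(+0.0185-0.3365i)  (+0.1810-0.1994i)·(-0.1530+0.3304i)  (+0.2155+0.1311i)·(-0.0230+0.0218i)  (+0.1195-0.3216i)·(+0.3089-0.1230i)  (+0.0931+0.0155i)·(-0.0267+0.0000i)  (-0.0099-0.3852i)·(-0.3089-0.1230i)  (-0.0906+0.0199i)·(-0.0230-0.0218i)  (-0.1511-0.3504i)·(+0.1530+0.3304i)  (-0.3629+0.2471i)·(+0.0185+0.3365i)
Y_4^1(R⁻¹ n̂) = +0.124092-0.213800i

Re=0.1241 Im=-0.2138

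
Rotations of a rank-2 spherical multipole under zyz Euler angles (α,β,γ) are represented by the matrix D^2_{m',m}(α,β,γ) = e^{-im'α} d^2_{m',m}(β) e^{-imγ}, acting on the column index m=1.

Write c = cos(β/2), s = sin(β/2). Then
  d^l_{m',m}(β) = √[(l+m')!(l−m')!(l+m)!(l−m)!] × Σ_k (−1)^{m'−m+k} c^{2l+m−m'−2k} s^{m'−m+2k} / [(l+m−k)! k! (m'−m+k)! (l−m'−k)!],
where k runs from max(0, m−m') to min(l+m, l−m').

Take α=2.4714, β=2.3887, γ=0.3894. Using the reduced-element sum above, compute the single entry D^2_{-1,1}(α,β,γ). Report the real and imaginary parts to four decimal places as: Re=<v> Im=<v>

Re=0.1944 Im=-0.3465

First d^2_{-1,1}(β=2.3887), then the phase factors e^{-i(-1)α} and e^{-i(1)γ}:
Half-angle: c=0.367618, s=0.929977. N=√(1·6·6·1)=6.000000
The bounds max(0,m−m')=2 and min(l+m,l−m')=3 give 2 terms
  k=2: (−1)^0·6.0000/(2)·0.3676^2·0.9300^2 = +0.350638
  k=3: (−1)^1·6.0000/(6)·0.3676^0·0.9300^4 = -0.747978
d^2_{-1,1}(2.3887) = +0.350638 -0.747978 = -0.397340
Phases: e^{-i·(-1)·2.4714}=-0.783702+0.621137i, e^{-i·(1)·0.3894}=+0.925137-0.379633i ⇒ D=+0.194389-0.346542i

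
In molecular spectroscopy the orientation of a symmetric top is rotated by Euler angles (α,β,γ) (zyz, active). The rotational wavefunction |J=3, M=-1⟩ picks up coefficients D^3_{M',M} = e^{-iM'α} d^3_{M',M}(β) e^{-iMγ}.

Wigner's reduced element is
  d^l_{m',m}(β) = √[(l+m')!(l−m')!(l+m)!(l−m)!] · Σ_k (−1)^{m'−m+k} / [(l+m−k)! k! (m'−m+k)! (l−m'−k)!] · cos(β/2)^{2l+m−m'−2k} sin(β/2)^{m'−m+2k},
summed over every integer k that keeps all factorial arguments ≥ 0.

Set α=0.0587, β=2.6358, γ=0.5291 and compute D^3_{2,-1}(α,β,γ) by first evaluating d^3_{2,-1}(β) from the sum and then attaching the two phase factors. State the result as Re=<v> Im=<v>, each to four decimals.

D^3_{2,-1}(0.0587,2.6358,0.5291) = e^{-i·2·0.0587}·d^3_{2,-1}(2.6358)·e^{-i·-1·0.5291}. Compute d first:
With c≡cos(β/2)=0.250209 and s≡sin(β/2)=0.968192, N=[120·1·2·24]^{1/2}=75.894664
k: max(0,(-1)−(2))=0 … min(3+(-1),3−(2))=1
  k=0: (−1)^3·75.8947/(12)·0.2502^3·0.9682^3 = -0.089913
  k=1: (−1)^4·75.8947/(24)·0.2502^1·0.9682^5 = +0.673148
d^3_{2,-1}(2.6358) = -0.089913 +0.673148 = +0.583234
D = (+0.993117-0.117131i)·(+0.583234)·(+0.863262+0.504757i) = +0.534500+0.233392i

Re=0.5345 Im=0.2334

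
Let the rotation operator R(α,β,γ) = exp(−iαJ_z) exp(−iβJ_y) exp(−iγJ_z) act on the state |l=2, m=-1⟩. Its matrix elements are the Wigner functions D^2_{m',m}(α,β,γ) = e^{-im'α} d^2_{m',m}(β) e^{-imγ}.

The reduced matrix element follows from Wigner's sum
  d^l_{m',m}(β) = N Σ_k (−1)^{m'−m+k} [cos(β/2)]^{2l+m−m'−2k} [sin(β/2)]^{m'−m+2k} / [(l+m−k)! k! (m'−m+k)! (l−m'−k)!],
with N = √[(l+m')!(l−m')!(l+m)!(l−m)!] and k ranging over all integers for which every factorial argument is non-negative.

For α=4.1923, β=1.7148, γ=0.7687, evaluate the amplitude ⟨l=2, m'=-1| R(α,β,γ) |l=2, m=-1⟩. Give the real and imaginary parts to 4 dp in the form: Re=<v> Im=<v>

Re=-0.1356 Im=0.5342

First d^2_{-1,-1}(β=1.7148), then the phase factors e^{-i(-1)α} and e^{-i(-1)γ}:
c=cos(1.7148/2)=0.654406, s=sin(1.7148/2)=0.756144; N=√[1·6·1·6]=6.000000
Admissible k: 0..1 (factorial args all ≥0)
  k=0: (−1)^0·6.0000/(6)·0.6544^4·0.7561^0 = +0.183395
  k=1: (−1)^1·6.0000/(2)·0.6544^2·0.7561^2 = -0.734554
d^2_{-1,-1}(1.7148) = +0.183395 -0.734554 = -0.551159
Phases: e^{-i·(-1)·4.1923}=-0.496957-0.867775i, e^{-i·(-1)·0.7687}=+0.718815+0.695201i ⇒ D=-0.135617+0.534214i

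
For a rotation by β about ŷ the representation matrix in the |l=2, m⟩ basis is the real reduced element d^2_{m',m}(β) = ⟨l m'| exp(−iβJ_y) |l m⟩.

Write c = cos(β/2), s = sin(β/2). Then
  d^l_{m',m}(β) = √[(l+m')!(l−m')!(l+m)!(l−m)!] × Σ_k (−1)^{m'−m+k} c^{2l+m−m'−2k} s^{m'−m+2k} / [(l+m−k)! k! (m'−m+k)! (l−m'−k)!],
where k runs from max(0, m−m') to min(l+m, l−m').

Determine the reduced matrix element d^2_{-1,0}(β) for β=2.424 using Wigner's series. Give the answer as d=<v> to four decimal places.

d=-0.6068

d^2_{-1,0}(β=2.424) via Wigner's sum:
Half-angle: c=0.351147, s=0.936320. N=√(1·6·2·2)=4.898979
k∈{1,2} keeps every argument non-negative
  k=1: (−1)^0·4.8990/(2)·0.3511^3·0.9363^1 = +0.099304
  k=2: (−1)^1·4.8990/(2)·0.3511^1·0.9363^3 = -0.706055
d^2_{-1,0}(2.424) = +0.099304 -0.706055 = -0.606750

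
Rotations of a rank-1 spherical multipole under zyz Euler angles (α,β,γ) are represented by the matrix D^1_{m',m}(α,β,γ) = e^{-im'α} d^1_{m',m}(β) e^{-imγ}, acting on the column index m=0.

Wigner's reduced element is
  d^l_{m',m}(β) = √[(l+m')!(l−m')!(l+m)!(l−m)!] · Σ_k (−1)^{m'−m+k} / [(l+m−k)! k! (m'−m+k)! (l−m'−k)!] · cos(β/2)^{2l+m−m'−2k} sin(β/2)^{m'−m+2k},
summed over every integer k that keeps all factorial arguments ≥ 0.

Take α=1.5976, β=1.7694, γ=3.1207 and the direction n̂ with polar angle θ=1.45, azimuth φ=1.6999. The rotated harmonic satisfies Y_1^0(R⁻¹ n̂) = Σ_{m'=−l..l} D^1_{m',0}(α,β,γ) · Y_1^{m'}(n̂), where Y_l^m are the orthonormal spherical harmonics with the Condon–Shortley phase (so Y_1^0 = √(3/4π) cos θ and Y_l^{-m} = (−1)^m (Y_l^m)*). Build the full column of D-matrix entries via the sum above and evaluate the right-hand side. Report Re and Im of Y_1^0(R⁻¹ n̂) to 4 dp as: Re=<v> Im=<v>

Need the full column D^1_{m',0} for m'=−1..1 at α=1.5976, β=1.7694, γ=3.1207.
cos(β/2)=0.633522, sin(β/2)=0.773725
d^1_{-1,0}: single k=1 term ⇒ +0.693207;  D = -0.018578+0.692958i
d^1_{0,0}: k∈[0..1] ⇒ +0.401350 -0.598650 = -0.197301;  D = -0.197301+0.000000i
d^1_{1,0}: single k=0 term ⇒ -0.693207;  D = +0.018578+0.692958i
Y_1^{m'}(θ=1.45,φ=1.6999) and Σ D·Y over m':
  (-0.0186+0.6930i)·(-0.0442-0.3401i)  (-0.1973+0.0000i)·(+0.0589+0.0000i)  (+0.0186+0.6930i)·(+0.0442-0.3401i)
Y_1^0(R⁻¹ n̂) = +0.461405+0.000000i

Re=0.4614 Im=0.0000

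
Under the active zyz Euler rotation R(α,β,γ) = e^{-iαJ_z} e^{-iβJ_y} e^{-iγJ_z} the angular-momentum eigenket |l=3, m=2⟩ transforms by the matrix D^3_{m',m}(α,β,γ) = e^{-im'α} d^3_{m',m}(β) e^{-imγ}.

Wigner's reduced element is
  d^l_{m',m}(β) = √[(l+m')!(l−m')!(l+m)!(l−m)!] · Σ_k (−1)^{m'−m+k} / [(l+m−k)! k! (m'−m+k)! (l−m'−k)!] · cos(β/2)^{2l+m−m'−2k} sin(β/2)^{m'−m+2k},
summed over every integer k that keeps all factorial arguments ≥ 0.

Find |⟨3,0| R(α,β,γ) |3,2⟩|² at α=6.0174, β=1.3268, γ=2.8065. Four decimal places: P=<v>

First d^3_{0,2}(β=1.3268), then the phase factors e^{-i(0)α} and e^{-i(2)γ}:
With c≡cos(β/2)=0.787903 and s≡sin(β/2)=0.615799, N=[6·6·120·1]^{1/2}=65.726707
k: max(0,(2)−(0))=2 … min(3+(2),3−(0))=3
  k=2: (−1)^0·65.7267/(12)·0.7879^4·0.6158^2 = +0.800443
  k=3: (−1)^1·65.7267/(12)·0.7879^2·0.6158^4 = -0.488948
d^3_{0,2}(1.3268) = +0.800443 -0.488948 = +0.311494
|D^3_{0,2}|² = |d^3_{0,2}(β)|² = (+0.311494)² = 0.097029 (the z-rotation phases have unit modulus)

P=0.0970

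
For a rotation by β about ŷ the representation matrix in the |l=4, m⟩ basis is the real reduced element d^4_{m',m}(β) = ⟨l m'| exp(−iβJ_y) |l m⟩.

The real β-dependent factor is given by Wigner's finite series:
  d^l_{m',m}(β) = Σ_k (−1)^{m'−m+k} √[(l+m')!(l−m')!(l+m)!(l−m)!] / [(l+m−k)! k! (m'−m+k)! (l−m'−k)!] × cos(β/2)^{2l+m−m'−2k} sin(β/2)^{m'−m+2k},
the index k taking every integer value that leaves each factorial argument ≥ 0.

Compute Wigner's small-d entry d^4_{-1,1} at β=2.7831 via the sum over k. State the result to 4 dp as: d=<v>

d=-0.4741

d^4_{-1,1}(β=2.7831) via Wigner's sum:
c=cos(2.7831/2)=0.178288, s=sin(2.7831/2)=0.983978; N=√[6·120·120·6]=720.000000
k: max(0,(1)−(-1))=2 … min(4+(1),4−(-1))=5
  k=2: (−1)^0·720.0000/(72)·0.1783^6·0.9840^2 = +0.000311
  k=3: (−1)^1·720.0000/(24)·0.1783^4·0.9840^4 = -0.028415
  k=4: (−1)^2·720.0000/(48)·0.1783^2·0.9840^6 = +0.432762
  k=5: (−1)^3·720.0000/(720)·0.1783^0·0.9840^8 = -0.878788
d^4_{-1,1}(2.7831) = +0.000311 -0.028415 +0.432762 -0.878788 = -0.474131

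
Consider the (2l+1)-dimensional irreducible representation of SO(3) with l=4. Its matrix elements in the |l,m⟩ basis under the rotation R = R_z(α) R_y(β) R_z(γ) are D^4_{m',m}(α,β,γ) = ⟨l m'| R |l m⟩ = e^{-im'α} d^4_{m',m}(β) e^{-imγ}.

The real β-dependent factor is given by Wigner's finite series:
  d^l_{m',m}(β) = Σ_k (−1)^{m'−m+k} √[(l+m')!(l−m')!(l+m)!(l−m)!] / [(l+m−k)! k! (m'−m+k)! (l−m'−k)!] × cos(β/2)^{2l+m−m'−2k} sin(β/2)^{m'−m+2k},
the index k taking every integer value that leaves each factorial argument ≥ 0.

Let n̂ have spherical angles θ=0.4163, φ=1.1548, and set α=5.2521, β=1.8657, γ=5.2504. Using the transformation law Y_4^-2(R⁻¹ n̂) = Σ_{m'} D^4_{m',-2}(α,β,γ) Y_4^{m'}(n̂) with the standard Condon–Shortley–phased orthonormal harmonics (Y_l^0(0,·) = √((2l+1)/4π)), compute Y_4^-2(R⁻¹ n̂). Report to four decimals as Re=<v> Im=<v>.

Need the full column D^4_{m',-2} for m'=−4..4 at α=5.2521, β=1.8657, γ=5.2504.
cos(β/2)=0.595547, sin(β/2)=0.803321
d^4_{-4,-2}: single k=2 term ⇒ +0.152354;  D = +0.151691+0.014190i
d^4_{-3,-2}: k∈[1..2] ⇒ +0.079867 -0.435945 = -0.356079;  D = -0.153739-0.321180i
d^4_{-2,-2}: k∈[0..2] ⇒ +0.015824 -0.345505 +0.785798 = +0.456116;  D = -0.251733+0.380359i
d^4_{-1,-2}: k∈[0..2] ⇒ -0.090560 +0.823859 -0.999326 = -0.266027;  D = +0.265759+0.011950i
d^4_{0,-2}: k∈[0..2] ⇒ +0.273146 -1.325285 +0.904246 = -0.147894;  D = +0.070225+0.130158i
d^4_{1,-2}: k∈[0..2] ⇒ -0.549239 +1.498989 -0.545474 = +0.404276;  D = +0.206572-0.347515i
d^4_{2,-2}: k∈[0..2] ⇒ +0.785798 -1.143790 +0.173425 = -0.184568;  D = -0.184567+0.000628i
d^4_{3,-2}: k∈[0..1] ⇒ -0.793191 +0.481063 = -0.312128;  D = -0.161308-0.267214i
d^4_{4,-2}: single k=0 term ⇒ +0.504364;  D = -0.236465+0.445497i
Y_4^{m'}(θ=0.4163,φ=1.1548) and Σ D·Y over m':
  (+0.1517+0.0142i)·(-0.0011+0.0118i)  (-0.1537-0.3212i)·(-0.0718+0.0240i)  (-0.2517+0.3804i)·(-0.1789-0.1963i)  (+0.2658+0.0120i)·(+0.2019-0.4570i)  (+0.0702+0.1302i)·(+0.2534+0.0000i)  (+0.2066-0.3475i)·(-0.2019-0.4570i)  (-0.1846+0.0006i)·(-0.1789+0.1963i)  (-0.1613-0.2672i)·(+0.0718+0.0240i)  (-0.2365+0.4455i)·(-0.0011-0.0118i)
Y_4^-2(R⁻¹ n̂) = +0.047748-0.164878i

Re=0.0477 Im=-0.1649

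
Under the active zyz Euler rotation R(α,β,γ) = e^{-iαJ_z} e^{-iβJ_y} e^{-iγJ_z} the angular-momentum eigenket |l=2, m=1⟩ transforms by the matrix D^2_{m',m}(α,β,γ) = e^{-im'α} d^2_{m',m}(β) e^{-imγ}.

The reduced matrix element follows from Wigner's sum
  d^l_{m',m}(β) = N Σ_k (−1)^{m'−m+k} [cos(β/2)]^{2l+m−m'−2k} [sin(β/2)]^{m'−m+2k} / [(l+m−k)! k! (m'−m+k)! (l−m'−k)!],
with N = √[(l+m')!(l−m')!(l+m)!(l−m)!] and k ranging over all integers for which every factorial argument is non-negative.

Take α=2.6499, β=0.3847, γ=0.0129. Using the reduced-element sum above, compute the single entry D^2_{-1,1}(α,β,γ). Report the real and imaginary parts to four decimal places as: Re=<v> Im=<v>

Re=-0.0913 Im=0.0504

Split into d^2_{-1,1}(β=0.3847) × two z-phases.
c=cos(0.3847/2)=0.981558, s=sin(0.3847/2)=0.191166; N=√[1·6·6·1]=6.000000
k∈{2,3} keeps every argument non-negative
  k=2: (−1)^0·6.0000/(2)·0.9816^2·0.1912^2 = +0.105627
  k=3: (−1)^1·6.0000/(6)·0.9816^0·0.1912^4 = -0.001335
d^2_{-1,1}(0.3847) = +0.105627 -0.001335 = +0.104291
Attach z-rotation phases: D = e^{-i(-1)(2.6499)}·(+0.104291)·e^{-i(1)(0.0129)} = -0.091294+0.050420i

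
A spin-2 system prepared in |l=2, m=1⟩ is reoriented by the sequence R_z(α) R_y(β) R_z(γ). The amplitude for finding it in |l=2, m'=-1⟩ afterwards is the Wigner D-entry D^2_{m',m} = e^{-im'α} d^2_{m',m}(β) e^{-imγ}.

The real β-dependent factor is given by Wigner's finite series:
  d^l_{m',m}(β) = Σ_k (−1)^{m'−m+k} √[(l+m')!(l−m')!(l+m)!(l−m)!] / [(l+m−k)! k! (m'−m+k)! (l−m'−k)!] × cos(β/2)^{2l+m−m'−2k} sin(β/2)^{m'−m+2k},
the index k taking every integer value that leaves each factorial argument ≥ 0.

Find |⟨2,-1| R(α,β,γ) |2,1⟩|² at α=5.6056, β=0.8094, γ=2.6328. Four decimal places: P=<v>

P=0.1361

First d^2_{-1,1}(β=0.8094), then the phase factors e^{-i(-1)α} and e^{-i(1)γ}:
c=cos(0.8094/2)=0.919221, s=sin(0.8094/2)=0.393743; N=√[1·6·6·1]=6.000000
k: max(0,(1)−(-1))=2 … min(2+(1),2−(-1))=3
  k=2: (−1)^0·6.0000/(2)·0.9192^2·0.3937^2 = +0.392994
  k=3: (−1)^1·6.0000/(6)·0.9192^0·0.3937^4 = -0.024035
d^2_{-1,1}(0.8094) = +0.392994 -0.024035 = +0.368959
|D^2_{-1,1}|² = |d^2_{-1,1}(β)|² = (+0.368959)² = 0.136131 (the z-rotation phases have unit modulus)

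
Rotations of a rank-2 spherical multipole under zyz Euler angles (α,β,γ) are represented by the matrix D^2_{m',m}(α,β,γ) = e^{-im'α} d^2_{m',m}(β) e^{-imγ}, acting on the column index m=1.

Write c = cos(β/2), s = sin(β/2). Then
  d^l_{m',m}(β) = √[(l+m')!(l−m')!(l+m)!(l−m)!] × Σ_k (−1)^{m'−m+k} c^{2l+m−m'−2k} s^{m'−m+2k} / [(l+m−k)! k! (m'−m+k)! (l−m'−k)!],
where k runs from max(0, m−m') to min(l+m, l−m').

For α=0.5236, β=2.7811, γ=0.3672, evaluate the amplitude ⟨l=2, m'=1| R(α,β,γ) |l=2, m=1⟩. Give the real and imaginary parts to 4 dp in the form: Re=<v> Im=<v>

Re=-0.0580 Im=0.0718

D^2_{1,1}(0.5236,2.7811,0.3672) = e^{-i·1·0.5236}·d^2_{1,1}(2.7811)·e^{-i·1·0.3672}. Compute d first:
c=cos(2.7811/2)=0.179272, s=sin(2.7811/2)=0.983800; N=√[6·1·6·1]=6.000000
The bounds max(0,m−m')=0 and min(l+m,l−m')=1 give 2 terms
  k=0: (−1)^0·6.0000/(6)·0.1793^4·0.9838^0 = +0.001033
  k=1: (−1)^1·6.0000/(2)·0.1793^2·0.9838^2 = -0.093317
d^2_{1,1}(2.7811) = +0.001033 -0.093317 = -0.092284
Attach z-rotation phases: D = e^{-i(1)(0.5236)}·(-0.092284)·e^{-i(1)(0.3672)} = -0.058027+0.071758i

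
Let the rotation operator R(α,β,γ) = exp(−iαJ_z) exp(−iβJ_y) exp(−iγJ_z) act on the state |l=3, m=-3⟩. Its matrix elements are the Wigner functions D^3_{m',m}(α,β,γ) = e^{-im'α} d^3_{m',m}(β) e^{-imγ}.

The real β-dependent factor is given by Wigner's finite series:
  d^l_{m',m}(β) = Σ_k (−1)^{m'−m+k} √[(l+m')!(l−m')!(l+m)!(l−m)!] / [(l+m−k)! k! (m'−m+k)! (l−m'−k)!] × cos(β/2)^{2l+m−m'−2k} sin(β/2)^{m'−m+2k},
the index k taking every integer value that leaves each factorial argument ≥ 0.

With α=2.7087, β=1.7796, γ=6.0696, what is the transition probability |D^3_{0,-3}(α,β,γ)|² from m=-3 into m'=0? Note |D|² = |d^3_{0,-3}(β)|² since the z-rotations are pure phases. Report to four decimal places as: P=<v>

D^3_{0,-3}(2.7087,1.7796,6.0696) = e^{-i·0·2.7087}·d^3_{0,-3}(1.7796)·e^{-i·-3·6.0696}. Compute d first:
Half-angle: c=0.629567, s=0.776946. N=√(6·6·1·720)=160.996894
k∈{0} keeps every argument non-negative
  k=0: (−1)^3·160.9969/(36)·0.6296^3·0.7769^3 = -0.523376
d^3_{0,-3}(1.7796) = -0.523376
|D^3_{0,-3}|² = |d^3_{0,-3}(β)|² = (-0.523376)² = 0.273923 (the z-rotation phases have unit modulus)

P=0.2739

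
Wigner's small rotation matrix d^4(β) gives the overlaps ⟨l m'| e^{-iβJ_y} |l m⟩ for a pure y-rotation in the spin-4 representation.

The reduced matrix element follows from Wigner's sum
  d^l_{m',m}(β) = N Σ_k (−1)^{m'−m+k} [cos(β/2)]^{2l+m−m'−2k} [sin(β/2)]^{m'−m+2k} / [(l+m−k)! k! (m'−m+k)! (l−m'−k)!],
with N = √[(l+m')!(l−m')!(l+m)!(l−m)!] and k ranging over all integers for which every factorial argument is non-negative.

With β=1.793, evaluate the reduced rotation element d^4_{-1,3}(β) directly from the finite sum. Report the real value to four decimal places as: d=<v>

d=0.0455

d^4_{-1,3}(β=1.793) via Wigner's sum:
With c≡cos(β/2)=0.624348 and s≡sin(β/2)=0.781146, N=[6·120·5040·1]^{1/2}=1904.940944
k∈{4,5} keeps every argument non-negative
  k=4: (−1)^0·1904.9409/(144)·0.6243^4·0.7811^4 = +0.748437
  k=5: (−1)^1·1904.9409/(240)·0.6243^2·0.7811^6 = -0.702940
d^4_{-1,3}(1.793) = +0.748437 -0.702940 = +0.045497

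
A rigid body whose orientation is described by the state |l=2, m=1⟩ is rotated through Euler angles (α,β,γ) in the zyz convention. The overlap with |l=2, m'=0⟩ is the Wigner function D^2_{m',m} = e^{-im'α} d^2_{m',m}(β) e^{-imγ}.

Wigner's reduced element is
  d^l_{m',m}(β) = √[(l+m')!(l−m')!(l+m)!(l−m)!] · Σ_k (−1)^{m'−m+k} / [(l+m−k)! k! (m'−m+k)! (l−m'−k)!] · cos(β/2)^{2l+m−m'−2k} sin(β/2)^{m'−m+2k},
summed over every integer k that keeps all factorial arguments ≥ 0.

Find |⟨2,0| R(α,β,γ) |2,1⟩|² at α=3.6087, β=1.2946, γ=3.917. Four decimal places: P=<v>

Split into d^2_{0,1}(β=1.2946) × two z-phases.
With c≡cos(β/2)=0.797715 and s≡sin(β/2)=0.603035, N=[2·2·6·1]^{1/2}=4.898979
k∈{1,2} keeps every argument non-negative
  k=1: (−1)^0·4.8990/(2)·0.7977^3·0.6030^1 = +0.749827
  k=2: (−1)^1·4.8990/(2)·0.7977^1·0.6030^3 = -0.428500
d^2_{0,1}(1.2946) = +0.749827 -0.428500 = +0.321327
|D^2_{0,1}|² = |d^2_{0,1}(β)|² = (+0.321327)² = 0.103251 (the z-rotation phases have unit modulus)

P=0.1033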